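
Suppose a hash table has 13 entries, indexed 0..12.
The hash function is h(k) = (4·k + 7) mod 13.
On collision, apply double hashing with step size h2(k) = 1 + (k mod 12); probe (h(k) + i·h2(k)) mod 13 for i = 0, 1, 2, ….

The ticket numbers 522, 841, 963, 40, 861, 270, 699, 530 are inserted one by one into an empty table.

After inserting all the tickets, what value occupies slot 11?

963

522: h=2 => slot 2
841: h=4 => slot 4
963: h=11 => slot 11
40: h=11, h2=5, probe 11,3 => slot 3
861: h=6 => slot 6
270: h=8 => slot 8
699: h=8, h2=4, probe 8,12 => slot 12
530: h=8, h2=3, probe 8,11,1 => slot 1
Table: [., 530, 522, 40, 841, ., 861, ., 270, ., ., 963, 699]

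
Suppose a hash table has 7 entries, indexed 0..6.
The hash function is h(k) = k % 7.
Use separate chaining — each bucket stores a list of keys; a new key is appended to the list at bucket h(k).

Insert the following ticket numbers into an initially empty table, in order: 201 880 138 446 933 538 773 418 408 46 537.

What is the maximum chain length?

6

Insert 201: h=5, bucket 5 empty → new chain.
Insert 880: h=5, bucket 5 nonempty → append to chain.
Insert 138: h=5, bucket 5 nonempty → append to chain.
Insert 446: h=5, bucket 5 nonempty → append to chain.
Insert 933: h=2, bucket 2 empty → new chain.
Insert 538: h=6, bucket 6 empty → new chain.
Insert 773: h=3, bucket 3 empty → new chain.
Insert 418: h=5, bucket 5 nonempty → append to chain.
Insert 408: h=2, bucket 2 nonempty → append to chain.
Insert 46: h=4, bucket 4 empty → new chain.
Insert 537: h=5, bucket 5 nonempty → append to chain.
Final buckets:
0: .
1: .
2: 933 -> 408
3: 773
4: 46
5: 201 -> 880 -> 138 -> 446 -> 418 -> 537
6: 538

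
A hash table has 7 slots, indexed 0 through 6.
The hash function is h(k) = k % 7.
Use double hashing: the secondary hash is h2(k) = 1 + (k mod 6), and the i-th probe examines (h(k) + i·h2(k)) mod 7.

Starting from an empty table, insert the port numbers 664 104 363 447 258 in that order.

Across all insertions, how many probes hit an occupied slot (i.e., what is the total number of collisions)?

664 hashes to 6; slot 6 is free -> place at 6.
104 hashes to 6, h2=3; 6 taken -> place at 2.
363 hashes to 6, h2=4; 6 taken -> place at 3.
447 hashes to 6, h2=4; 6,3 taken -> place at 0.
258 hashes to 6, h2=1; 6,0 taken -> place at 1.
Table: [447, 258, 104, 363, —, —, 664]

6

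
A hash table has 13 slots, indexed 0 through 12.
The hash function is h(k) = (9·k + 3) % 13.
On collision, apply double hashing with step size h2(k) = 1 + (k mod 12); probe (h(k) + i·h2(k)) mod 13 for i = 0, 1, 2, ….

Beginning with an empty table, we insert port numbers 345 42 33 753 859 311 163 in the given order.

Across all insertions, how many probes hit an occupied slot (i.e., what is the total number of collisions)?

345: h=1 -> slot 1
42: h=4 -> slot 4
33: h=1, h2=10, probe 1,11 -> slot 11
753: h=7 -> slot 7
859: h=12 -> slot 12
311: h=7, h2=12, probe 7,6 -> slot 6
163: h=1, h2=8, probe 1,9 -> slot 9
Table: [∅, 345, ∅, ∅, 42, ∅, 311, 753, ∅, 163, ∅, 33, 859]

3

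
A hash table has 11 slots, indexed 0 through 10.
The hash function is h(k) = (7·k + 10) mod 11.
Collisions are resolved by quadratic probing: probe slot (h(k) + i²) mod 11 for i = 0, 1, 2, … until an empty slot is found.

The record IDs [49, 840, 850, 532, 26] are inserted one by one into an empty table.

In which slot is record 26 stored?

3

Insert 49: h=1, slot 1 empty -> index 1.
Insert 840: h=5, slot 5 empty -> index 5.
Insert 850: h=9, slot 9 empty -> index 9.
Insert 532: h=5, slot 5 occupied -> index 6.
Insert 26: h=5, slots 5,6,9 occupied -> index 3.
Table: [∅, 49, ∅, 26, ∅, 840, 532, ∅, ∅, 850, ∅]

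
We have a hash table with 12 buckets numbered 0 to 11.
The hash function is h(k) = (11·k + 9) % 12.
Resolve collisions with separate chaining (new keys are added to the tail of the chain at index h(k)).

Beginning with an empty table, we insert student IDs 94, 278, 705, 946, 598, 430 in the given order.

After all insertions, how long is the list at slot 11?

4

94 → bucket 11
278 → bucket 7
705 → bucket 0
946 → bucket 11 (collision)
598 → bucket 11 (collision)
430 → bucket 11 (collision)
Final buckets:
0: 705
1: ∅
2: ∅
3: ∅
4: ∅
5: ∅
6: ∅
7: 278
8: ∅
9: ∅
10: ∅
11: 94 -> 946 -> 598 -> 430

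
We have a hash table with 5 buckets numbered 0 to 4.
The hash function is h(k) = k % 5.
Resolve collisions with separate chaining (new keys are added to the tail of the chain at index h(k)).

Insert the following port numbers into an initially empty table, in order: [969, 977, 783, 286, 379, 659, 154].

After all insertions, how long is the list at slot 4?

Insert 969: h=4, bucket 4 empty -> new chain.
Insert 977: h=2, bucket 2 empty -> new chain.
Insert 783: h=3, bucket 3 empty -> new chain.
Insert 286: h=1, bucket 1 empty -> new chain.
Insert 379: h=4, bucket 4 nonempty -> append to chain.
Insert 659: h=4, bucket 4 nonempty -> append to chain.
Insert 154: h=4, bucket 4 nonempty -> append to chain.
Final buckets:
0: .
1: 286
2: 977
3: 783
4: 969 -> 379 -> 659 -> 154

4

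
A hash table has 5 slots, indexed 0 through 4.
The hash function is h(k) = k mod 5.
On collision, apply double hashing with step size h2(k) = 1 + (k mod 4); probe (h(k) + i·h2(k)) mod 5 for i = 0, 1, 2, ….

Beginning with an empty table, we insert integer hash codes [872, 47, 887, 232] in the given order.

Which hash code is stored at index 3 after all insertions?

Insert 872: h=2, slot 2 empty -> index 2.
Insert 47: h=2, h2=4, slot 2 occupied -> index 1.
Insert 887: h=2, h2=4, slots 2,1 occupied -> index 0.
Insert 232: h=2, h2=1, slot 2 occupied -> index 3.
Table: [887, 47, 872, 232, ∅]

232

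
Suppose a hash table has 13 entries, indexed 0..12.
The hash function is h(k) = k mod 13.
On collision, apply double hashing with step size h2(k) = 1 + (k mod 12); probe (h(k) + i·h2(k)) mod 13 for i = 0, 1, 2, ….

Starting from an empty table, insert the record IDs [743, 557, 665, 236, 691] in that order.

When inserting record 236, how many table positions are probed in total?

Insert 743: h=2, slot 2 empty => index 2.
Insert 557: h=11, slot 11 empty => index 11.
Insert 665: h=2, h2=6, slot 2 occupied => index 8.
Insert 236: h=2, h2=9, slots 2,11 occupied => index 7.
Insert 691: h=2, h2=8, slot 2 occupied => index 10.
Table: [_, _, 743, _, _, _, _, 236, 665, _, 691, 557, _]

3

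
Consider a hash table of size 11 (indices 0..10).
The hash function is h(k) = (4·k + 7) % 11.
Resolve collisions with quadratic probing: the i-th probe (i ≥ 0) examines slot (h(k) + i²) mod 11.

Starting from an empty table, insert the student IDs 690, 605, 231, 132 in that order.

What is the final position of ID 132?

0

690: h=6 → slot 6
605: h=7 → slot 7
231: h=7, probe 7,8 → slot 8
132: h=7, probe 7,8,0 → slot 0
Table: [132, _, _, _, _, _, 690, 605, 231, _, _]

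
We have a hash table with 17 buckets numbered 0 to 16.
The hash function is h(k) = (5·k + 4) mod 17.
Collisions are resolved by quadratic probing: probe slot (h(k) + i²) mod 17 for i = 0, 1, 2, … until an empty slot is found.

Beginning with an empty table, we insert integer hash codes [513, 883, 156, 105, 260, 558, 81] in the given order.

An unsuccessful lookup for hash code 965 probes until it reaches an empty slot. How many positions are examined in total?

3

Insert 513: h=2, slot 2 empty → index 2.
Insert 883: h=16, slot 16 empty → index 16.
Insert 156: h=2, slot 2 occupied → index 3.
Insert 105: h=2, slots 2,3 occupied → index 6.
Insert 260: h=12, slot 12 empty → index 12.
Insert 558: h=6, slot 6 occupied → index 7.
Insert 81: h=1, slot 1 empty → index 1.
Table: [∅, 81, 513, 156, ∅, ∅, 105, 558, ∅, ∅, ∅, ∅, 260, ∅, ∅, ∅, 883]
Lookup 965: h=1, probe 1,2,5 → slot 5 empty, not found.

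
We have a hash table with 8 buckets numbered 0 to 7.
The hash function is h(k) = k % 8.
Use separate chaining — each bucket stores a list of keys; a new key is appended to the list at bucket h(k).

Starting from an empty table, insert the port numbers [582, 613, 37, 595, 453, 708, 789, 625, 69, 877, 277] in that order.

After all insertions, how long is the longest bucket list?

7

582 → bucket 6
613 → bucket 5
37 → bucket 5 (collision)
595 → bucket 3
453 → bucket 5 (collision)
708 → bucket 4
789 → bucket 5 (collision)
625 → bucket 1
69 → bucket 5 (collision)
877 → bucket 5 (collision)
277 → bucket 5 (collision)
Final buckets:
0: -
1: 625
2: -
3: 595
4: 708
5: 613 -> 37 -> 453 -> 789 -> 69 -> 877 -> 277
6: 582
7: -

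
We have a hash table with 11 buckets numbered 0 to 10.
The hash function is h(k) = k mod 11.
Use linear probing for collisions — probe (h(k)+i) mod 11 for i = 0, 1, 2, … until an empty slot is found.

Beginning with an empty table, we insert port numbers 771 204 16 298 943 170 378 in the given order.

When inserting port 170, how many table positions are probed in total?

771 hashes to 1; slot 1 is free -> place at 1.
204 hashes to 6; slot 6 is free -> place at 6.
16 hashes to 5; slot 5 is free -> place at 5.
298 hashes to 1; 1 taken -> place at 2.
943 hashes to 8; slot 8 is free -> place at 8.
170 hashes to 5; 5,6 taken -> place at 7.
378 hashes to 4; slot 4 is free -> place at 4.
Table: [-, 771, 298, -, 378, 16, 204, 170, 943, -, -]

3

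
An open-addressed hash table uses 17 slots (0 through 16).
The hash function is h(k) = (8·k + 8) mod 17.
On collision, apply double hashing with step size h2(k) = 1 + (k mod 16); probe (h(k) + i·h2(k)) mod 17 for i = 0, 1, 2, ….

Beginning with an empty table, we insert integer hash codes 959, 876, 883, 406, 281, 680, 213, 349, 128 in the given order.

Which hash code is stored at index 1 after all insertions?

959 hashes to 13; slot 13 is free => place at 13.
876 hashes to 12; slot 12 is free => place at 12.
883 hashes to 0; slot 0 is free => place at 0.
406 hashes to 9; slot 9 is free => place at 9.
281 hashes to 12, h2=10; 12 taken => place at 5.
680 hashes to 8; slot 8 is free => place at 8.
213 hashes to 12, h2=6; 12 taken => place at 1.
349 hashes to 12, h2=14; 12,9 taken => place at 6.
128 hashes to 12, h2=1; 12,13 taken => place at 14.
Table: [883, 213, ∅, ∅, ∅, 281, 349, ∅, 680, 406, ∅, ∅, 876, 959, 128, ∅, ∅]

213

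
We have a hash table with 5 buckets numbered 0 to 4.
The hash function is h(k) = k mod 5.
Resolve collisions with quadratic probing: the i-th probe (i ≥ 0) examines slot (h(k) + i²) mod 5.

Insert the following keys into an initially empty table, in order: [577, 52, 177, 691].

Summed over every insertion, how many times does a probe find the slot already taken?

5

577: h=2 -> slot 2
52: h=2, probe 2,3 -> slot 3
177: h=2, probe 2,3,1 -> slot 1
691: h=1, probe 1,2,0 -> slot 0
Table: [691, 177, 577, 52, _]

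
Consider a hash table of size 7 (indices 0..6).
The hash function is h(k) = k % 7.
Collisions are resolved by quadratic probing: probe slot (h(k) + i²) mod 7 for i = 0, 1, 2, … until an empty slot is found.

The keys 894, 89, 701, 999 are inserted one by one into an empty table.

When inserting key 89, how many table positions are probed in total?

2

Insert 894: h=5, slot 5 empty → index 5.
Insert 89: h=5, slot 5 occupied → index 6.
Insert 701: h=1, slot 1 empty → index 1.
Insert 999: h=5, slots 5,6 occupied → index 2.
Table: [-, 701, 999, -, -, 894, 89]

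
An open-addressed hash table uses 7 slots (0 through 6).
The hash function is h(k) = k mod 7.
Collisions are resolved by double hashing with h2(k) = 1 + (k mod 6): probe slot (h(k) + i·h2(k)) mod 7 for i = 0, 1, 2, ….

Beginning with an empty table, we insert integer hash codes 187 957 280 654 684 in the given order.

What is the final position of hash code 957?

187: h=5 -> slot 5
957: h=5, h2=4, probe 5,2 -> slot 2
280: h=0 -> slot 0
654: h=3 -> slot 3
684: h=5, h2=1, probe 5,6 -> slot 6
Table: [280, ∅, 957, 654, ∅, 187, 684]

2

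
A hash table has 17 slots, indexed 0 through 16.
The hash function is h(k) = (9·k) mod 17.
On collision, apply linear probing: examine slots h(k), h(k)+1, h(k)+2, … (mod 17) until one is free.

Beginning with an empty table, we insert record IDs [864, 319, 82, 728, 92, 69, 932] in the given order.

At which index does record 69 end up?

Insert 864: h=7, slot 7 empty -> index 7.
Insert 319: h=15, slot 15 empty -> index 15.
Insert 82: h=7, slot 7 occupied -> index 8.
Insert 728: h=7, slots 7,8 occupied -> index 9.
Insert 92: h=12, slot 12 empty -> index 12.
Insert 69: h=9, slot 9 occupied -> index 10.
Insert 932: h=7, slots 7,8,9,10 occupied -> index 11.
Table: [., ., ., ., ., ., ., 864, 82, 728, 69, 932, 92, ., ., 319, .]

10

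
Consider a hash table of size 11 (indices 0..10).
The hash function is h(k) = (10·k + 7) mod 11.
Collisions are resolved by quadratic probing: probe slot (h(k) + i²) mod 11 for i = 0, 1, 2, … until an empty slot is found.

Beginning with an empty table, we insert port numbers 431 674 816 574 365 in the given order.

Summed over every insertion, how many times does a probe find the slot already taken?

6

431: h=5 -> slot 5
674: h=4 -> slot 4
816: h=5, probe 5,6 -> slot 6
574: h=5, probe 5,6,9 -> slot 9
365: h=5, probe 5,6,9,3 -> slot 3
Table: [., ., ., 365, 674, 431, 816, ., ., 574, .]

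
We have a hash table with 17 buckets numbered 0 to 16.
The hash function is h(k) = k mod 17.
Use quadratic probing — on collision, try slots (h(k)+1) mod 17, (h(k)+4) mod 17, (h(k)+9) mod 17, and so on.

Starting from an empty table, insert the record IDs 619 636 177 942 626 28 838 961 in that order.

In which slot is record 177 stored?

11

619 hashes to 7; slot 7 is free -> place at 7.
636 hashes to 7; 7 taken -> place at 8.
177 hashes to 7; 7,8 taken -> place at 11.
942 hashes to 7; 7,8,11 taken -> place at 16.
626 hashes to 14; slot 14 is free -> place at 14.
28 hashes to 11; 11 taken -> place at 12.
838 hashes to 5; slot 5 is free -> place at 5.
961 hashes to 9; slot 9 is free -> place at 9.
Table: [-, -, -, -, -, 838, -, 619, 636, 961, -, 177, 28, -, 626, -, 942]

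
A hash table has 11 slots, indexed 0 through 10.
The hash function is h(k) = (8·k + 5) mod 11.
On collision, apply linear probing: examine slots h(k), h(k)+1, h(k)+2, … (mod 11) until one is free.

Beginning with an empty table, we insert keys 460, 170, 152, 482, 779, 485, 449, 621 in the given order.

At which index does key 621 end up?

7

460: h=0 → slot 0
170: h=1 → slot 1
152: h=0, probe 0,1,2 → slot 2
482: h=0, probe 0,1,2,3 → slot 3
779: h=0, probe 0,1,2,3,4 → slot 4
485: h=2, probe 2,3,4,5 → slot 5
449: h=0, probe 0,1,2,3,4,5,6 → slot 6
621: h=1, probe 1,2,3,4,5,6,7 → slot 7
Table: [460, 170, 152, 482, 779, 485, 449, 621, —, —, —]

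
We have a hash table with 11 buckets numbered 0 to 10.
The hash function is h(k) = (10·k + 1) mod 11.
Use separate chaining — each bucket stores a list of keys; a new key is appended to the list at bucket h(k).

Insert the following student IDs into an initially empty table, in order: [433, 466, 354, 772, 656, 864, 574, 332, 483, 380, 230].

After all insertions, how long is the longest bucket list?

4

433 → bucket 8
466 → bucket 8 (collision)
354 → bucket 10
772 → bucket 10 (collision)
656 → bucket 5
864 → bucket 6
574 → bucket 10 (collision)
332 → bucket 10 (collision)
483 → bucket 2
380 → bucket 6 (collision)
230 → bucket 2 (collision)
Final buckets:
0: _
1: _
2: 483 -> 230
3: _
4: _
5: 656
6: 864 -> 380
7: _
8: 433 -> 466
9: _
10: 354 -> 772 -> 574 -> 332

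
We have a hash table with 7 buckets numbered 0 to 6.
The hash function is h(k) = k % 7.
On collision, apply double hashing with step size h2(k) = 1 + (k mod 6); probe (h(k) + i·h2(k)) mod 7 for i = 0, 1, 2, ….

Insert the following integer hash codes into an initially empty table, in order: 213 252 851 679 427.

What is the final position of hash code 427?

213 hashes to 3; slot 3 is free => place at 3.
252 hashes to 0; slot 0 is free => place at 0.
851 hashes to 4; slot 4 is free => place at 4.
679 hashes to 0, h2=2; 0 taken => place at 2.
427 hashes to 0, h2=2; 0,2,4 taken => place at 6.
Table: [252, _, 679, 213, 851, _, 427]

6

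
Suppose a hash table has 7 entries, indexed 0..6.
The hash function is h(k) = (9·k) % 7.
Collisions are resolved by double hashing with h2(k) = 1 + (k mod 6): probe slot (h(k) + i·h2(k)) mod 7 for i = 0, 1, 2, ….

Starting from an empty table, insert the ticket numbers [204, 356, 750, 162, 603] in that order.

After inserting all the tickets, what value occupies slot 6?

603

Insert 204: h=2, slot 2 empty → index 2.
Insert 356: h=5, slot 5 empty → index 5.
Insert 750: h=2, h2=1, slot 2 occupied → index 3.
Insert 162: h=2, h2=1, slots 2,3 occupied → index 4.
Insert 603: h=2, h2=4, slot 2 occupied → index 6.
Table: [-, -, 204, 750, 162, 356, 603]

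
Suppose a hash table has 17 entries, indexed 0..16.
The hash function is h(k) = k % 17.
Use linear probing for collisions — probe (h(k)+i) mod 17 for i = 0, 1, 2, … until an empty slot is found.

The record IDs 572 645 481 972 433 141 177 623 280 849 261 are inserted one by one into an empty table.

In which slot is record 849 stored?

0

572: h=11 → slot 11
645: h=16 → slot 16
481: h=5 → slot 5
972: h=3 → slot 3
433: h=8 → slot 8
141: h=5, probe 5,6 → slot 6
177: h=7 → slot 7
623: h=11, probe 11,12 → slot 12
280: h=8, probe 8,9 → slot 9
849: h=16, probe 16,0 → slot 0
261: h=6, probe 6,7,8,9,10 → slot 10
Table: [849, _, _, 972, _, 481, 141, 177, 433, 280, 261, 572, 623, _, _, _, 645]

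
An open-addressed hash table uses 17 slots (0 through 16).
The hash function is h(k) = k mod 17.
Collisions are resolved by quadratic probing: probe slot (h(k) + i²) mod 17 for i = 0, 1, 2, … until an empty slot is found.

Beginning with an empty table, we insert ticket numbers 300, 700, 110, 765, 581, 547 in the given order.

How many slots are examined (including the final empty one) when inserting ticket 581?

2

Insert 300: h=11, slot 11 empty => index 11.
Insert 700: h=3, slot 3 empty => index 3.
Insert 110: h=8, slot 8 empty => index 8.
Insert 765: h=0, slot 0 empty => index 0.
Insert 581: h=3, slot 3 occupied => index 4.
Insert 547: h=3, slots 3,4 occupied => index 7.
Table: [765, -, -, 700, 581, -, -, 547, 110, -, -, 300, -, -, -, -, -]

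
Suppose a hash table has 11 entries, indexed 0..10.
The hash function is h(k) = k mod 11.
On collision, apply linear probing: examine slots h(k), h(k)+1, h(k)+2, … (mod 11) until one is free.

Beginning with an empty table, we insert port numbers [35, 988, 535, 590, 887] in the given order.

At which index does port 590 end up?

35 hashes to 2; slot 2 is free → place at 2.
988 hashes to 9; slot 9 is free → place at 9.
535 hashes to 7; slot 7 is free → place at 7.
590 hashes to 7; 7 taken → place at 8.
887 hashes to 7; 7,8,9 taken → place at 10.
Table: [., ., 35, ., ., ., ., 535, 590, 988, 887]

8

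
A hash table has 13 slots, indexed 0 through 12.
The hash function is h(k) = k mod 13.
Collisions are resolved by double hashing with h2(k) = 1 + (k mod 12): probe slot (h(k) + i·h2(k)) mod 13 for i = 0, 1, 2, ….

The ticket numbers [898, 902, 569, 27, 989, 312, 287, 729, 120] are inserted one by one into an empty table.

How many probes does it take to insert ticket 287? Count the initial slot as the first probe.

Insert 898: h=1, slot 1 empty => index 1.
Insert 902: h=5, slot 5 empty => index 5.
Insert 569: h=10, slot 10 empty => index 10.
Insert 27: h=1, h2=4, slots 1,5 occupied => index 9.
Insert 989: h=1, h2=6, slot 1 occupied => index 7.
Insert 312: h=0, slot 0 empty => index 0.
Insert 287: h=1, h2=12, slots 1,0 occupied => index 12.
Insert 729: h=1, h2=10, slot 1 occupied => index 11.
Insert 120: h=3, slot 3 empty => index 3.
Table: [312, 898, _, 120, _, 902, _, 989, _, 27, 569, 729, 287]

3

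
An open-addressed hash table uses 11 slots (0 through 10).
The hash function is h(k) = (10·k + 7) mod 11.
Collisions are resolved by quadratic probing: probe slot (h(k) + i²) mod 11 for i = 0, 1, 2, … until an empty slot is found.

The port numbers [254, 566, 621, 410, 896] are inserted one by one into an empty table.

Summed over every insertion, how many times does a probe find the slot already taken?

4

254 hashes to 6; slot 6 is free → place at 6.
566 hashes to 2; slot 2 is free → place at 2.
621 hashes to 2; 2 taken → place at 3.
410 hashes to 4; slot 4 is free → place at 4.
896 hashes to 2; 2,3,6 taken → place at 0.
Table: [896, -, 566, 621, 410, -, 254, -, -, -, -]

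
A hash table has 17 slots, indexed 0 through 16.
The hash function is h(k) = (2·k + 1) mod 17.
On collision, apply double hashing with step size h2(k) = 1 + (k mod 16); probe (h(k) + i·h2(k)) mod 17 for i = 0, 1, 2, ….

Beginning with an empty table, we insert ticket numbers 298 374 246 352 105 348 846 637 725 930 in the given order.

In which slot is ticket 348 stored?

13

298: h=2 => slot 2
374: h=1 => slot 1
246: h=0 => slot 0
352: h=8 => slot 8
105: h=7 => slot 7
348: h=0, h2=13, probe 0,13 => slot 13
846: h=10 => slot 10
637: h=0, h2=14, probe 0,14 => slot 14
725: h=6 => slot 6
930: h=8, h2=3, probe 8,11 => slot 11
Table: [246, 374, 298, —, —, —, 725, 105, 352, —, 846, 930, —, 348, 637, —, —]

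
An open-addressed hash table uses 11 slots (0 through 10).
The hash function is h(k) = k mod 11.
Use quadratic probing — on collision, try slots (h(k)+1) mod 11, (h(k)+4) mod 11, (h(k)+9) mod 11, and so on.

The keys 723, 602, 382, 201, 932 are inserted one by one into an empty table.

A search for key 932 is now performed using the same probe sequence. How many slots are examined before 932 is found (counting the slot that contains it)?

723: h=8 → slot 8
602: h=8, probe 8,9 → slot 9
382: h=8, probe 8,9,1 → slot 1
201: h=3 → slot 3
932: h=8, probe 8,9,1,6 → slot 6
Table: [., 382, ., 201, ., ., 932, ., 723, 602, .]
Lookup 932: h=8, probe 8,9,1,6 → found at 6.

4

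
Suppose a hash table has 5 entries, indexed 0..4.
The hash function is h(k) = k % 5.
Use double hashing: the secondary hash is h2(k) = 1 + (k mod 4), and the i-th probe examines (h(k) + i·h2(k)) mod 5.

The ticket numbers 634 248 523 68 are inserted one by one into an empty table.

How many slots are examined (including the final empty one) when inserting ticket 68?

3

634: h=4 → slot 4
248: h=3 → slot 3
523: h=3, h2=4, probe 3,2 → slot 2
68: h=3, h2=1, probe 3,4,0 → slot 0
Table: [68, ∅, 523, 248, 634]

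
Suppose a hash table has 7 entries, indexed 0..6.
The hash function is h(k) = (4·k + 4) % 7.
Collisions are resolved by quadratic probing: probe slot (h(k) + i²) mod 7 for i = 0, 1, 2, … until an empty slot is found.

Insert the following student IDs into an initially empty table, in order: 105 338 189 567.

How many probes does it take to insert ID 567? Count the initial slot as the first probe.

105 hashes to 4; slot 4 is free => place at 4.
338 hashes to 5; slot 5 is free => place at 5.
189 hashes to 4; 4,5 taken => place at 1.
567 hashes to 4; 4,5,1 taken => place at 6.
Table: [., 189, ., ., 105, 338, 567]

4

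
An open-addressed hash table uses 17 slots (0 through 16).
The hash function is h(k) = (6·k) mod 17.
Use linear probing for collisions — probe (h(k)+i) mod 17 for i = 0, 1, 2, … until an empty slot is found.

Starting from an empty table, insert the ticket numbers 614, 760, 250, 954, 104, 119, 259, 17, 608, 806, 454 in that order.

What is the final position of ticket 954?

13

614 hashes to 12; slot 12 is free => place at 12.
760 hashes to 4; slot 4 is free => place at 4.
250 hashes to 4; 4 taken => place at 5.
954 hashes to 12; 12 taken => place at 13.
104 hashes to 12; 12,13 taken => place at 14.
119 hashes to 0; slot 0 is free => place at 0.
259 hashes to 7; slot 7 is free => place at 7.
17 hashes to 0; 0 taken => place at 1.
608 hashes to 10; slot 10 is free => place at 10.
806 hashes to 8; slot 8 is free => place at 8.
454 hashes to 4; 4,5 taken => place at 6.
Table: [119, 17, -, -, 760, 250, 454, 259, 806, -, 608, -, 614, 954, 104, -, -]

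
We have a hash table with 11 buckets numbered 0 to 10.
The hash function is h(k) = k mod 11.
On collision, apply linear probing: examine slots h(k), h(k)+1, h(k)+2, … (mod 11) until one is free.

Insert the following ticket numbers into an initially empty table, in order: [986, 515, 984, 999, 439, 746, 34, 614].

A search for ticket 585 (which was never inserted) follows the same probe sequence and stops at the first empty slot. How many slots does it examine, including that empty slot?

986: h=7 -> slot 7
515: h=9 -> slot 9
984: h=5 -> slot 5
999: h=9, probe 9,10 -> slot 10
439: h=10, probe 10,0 -> slot 0
746: h=9, probe 9,10,0,1 -> slot 1
34: h=1, probe 1,2 -> slot 2
614: h=9, probe 9,10,0,1,2,3 -> slot 3
Table: [439, 746, 34, 614, —, 984, —, 986, —, 515, 999]
Lookup 585: h=2, probe 2,3,4 → slot 4 empty, not found.

3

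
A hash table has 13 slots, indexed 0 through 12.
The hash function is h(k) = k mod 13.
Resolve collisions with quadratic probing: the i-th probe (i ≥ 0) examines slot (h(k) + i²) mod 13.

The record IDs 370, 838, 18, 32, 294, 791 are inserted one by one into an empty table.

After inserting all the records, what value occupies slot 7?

838

370 hashes to 6; slot 6 is free → place at 6.
838 hashes to 6; 6 taken → place at 7.
18 hashes to 5; slot 5 is free → place at 5.
32 hashes to 6; 6,7 taken → place at 10.
294 hashes to 8; slot 8 is free → place at 8.
791 hashes to 11; slot 11 is free → place at 11.
Table: [., ., ., ., ., 18, 370, 838, 294, ., 32, 791, .]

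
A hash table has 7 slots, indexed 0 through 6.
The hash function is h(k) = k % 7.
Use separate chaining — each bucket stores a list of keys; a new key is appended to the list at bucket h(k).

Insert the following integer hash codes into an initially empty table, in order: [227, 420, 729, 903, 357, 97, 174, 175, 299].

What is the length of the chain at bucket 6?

2

Insert 227: h=3, bucket 3 empty -> new chain.
Insert 420: h=0, bucket 0 empty -> new chain.
Insert 729: h=1, bucket 1 empty -> new chain.
Insert 903: h=0, bucket 0 nonempty -> append to chain.
Insert 357: h=0, bucket 0 nonempty -> append to chain.
Insert 97: h=6, bucket 6 empty -> new chain.
Insert 174: h=6, bucket 6 nonempty -> append to chain.
Insert 175: h=0, bucket 0 nonempty -> append to chain.
Insert 299: h=5, bucket 5 empty -> new chain.
Final buckets:
0: 420 -> 903 -> 357 -> 175
1: 729
2: ∅
3: 227
4: ∅
5: 299
6: 97 -> 174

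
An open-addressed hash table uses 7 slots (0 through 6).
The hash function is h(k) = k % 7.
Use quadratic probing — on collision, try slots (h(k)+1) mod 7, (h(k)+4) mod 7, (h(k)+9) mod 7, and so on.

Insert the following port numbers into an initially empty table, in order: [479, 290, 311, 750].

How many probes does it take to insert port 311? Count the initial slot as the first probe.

3

479 hashes to 3; slot 3 is free => place at 3.
290 hashes to 3; 3 taken => place at 4.
311 hashes to 3; 3,4 taken => place at 0.
750 hashes to 1; slot 1 is free => place at 1.
Table: [311, 750, ., 479, 290, ., .]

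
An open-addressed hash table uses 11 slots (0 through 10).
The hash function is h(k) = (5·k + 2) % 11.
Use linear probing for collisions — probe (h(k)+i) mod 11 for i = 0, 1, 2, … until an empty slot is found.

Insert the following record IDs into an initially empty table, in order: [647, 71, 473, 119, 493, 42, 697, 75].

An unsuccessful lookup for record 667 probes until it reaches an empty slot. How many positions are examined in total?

6

647: h=3 → slot 3
71: h=5 → slot 5
473: h=2 → slot 2
119: h=3, probe 3,4 → slot 4
493: h=3, probe 3,4,5,6 → slot 6
42: h=3, probe 3,4,5,6,7 → slot 7
697: h=0 → slot 0
75: h=3, probe 3,4,5,6,7,8 → slot 8
Table: [697, ∅, 473, 647, 119, 71, 493, 42, 75, ∅, ∅]
Lookup 667: h=4, probe 4,5,6,7,8,9 → slot 9 empty, not found.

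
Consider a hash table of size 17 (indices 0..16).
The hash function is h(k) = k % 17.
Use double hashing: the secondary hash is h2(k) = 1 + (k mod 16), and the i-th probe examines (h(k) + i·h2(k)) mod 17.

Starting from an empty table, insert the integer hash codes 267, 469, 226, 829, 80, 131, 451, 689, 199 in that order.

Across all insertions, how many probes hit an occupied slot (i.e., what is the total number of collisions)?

5

267: h=12 => slot 12
469: h=10 => slot 10
226: h=5 => slot 5
829: h=13 => slot 13
80: h=12, h2=1, probe 12,13,14 => slot 14
131: h=12, h2=4, probe 12,16 => slot 16
451: h=9 => slot 9
689: h=9, h2=2, probe 9,11 => slot 11
199: h=12, h2=8, probe 12,3 => slot 3
Table: [∅, ∅, ∅, 199, ∅, 226, ∅, ∅, ∅, 451, 469, 689, 267, 829, 80, ∅, 131]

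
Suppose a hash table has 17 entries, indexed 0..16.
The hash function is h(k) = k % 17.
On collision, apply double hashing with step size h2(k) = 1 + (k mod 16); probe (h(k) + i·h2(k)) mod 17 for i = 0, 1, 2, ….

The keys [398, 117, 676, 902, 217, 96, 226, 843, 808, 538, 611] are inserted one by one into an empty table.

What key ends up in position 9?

Insert 398: h=7, slot 7 empty -> index 7.
Insert 117: h=15, slot 15 empty -> index 15.
Insert 676: h=13, slot 13 empty -> index 13.
Insert 902: h=1, slot 1 empty -> index 1.
Insert 217: h=13, h2=10, slot 13 occupied -> index 6.
Insert 96: h=11, slot 11 empty -> index 11.
Insert 226: h=5, slot 5 empty -> index 5.
Insert 843: h=10, slot 10 empty -> index 10.
Insert 808: h=9, slot 9 empty -> index 9.
Insert 538: h=11, h2=11, slots 11,5 occupied -> index 16.
Insert 611: h=16, h2=4, slot 16 occupied -> index 3.
Table: [—, 902, —, 611, —, 226, 217, 398, —, 808, 843, 96, —, 676, —, 117, 538]

808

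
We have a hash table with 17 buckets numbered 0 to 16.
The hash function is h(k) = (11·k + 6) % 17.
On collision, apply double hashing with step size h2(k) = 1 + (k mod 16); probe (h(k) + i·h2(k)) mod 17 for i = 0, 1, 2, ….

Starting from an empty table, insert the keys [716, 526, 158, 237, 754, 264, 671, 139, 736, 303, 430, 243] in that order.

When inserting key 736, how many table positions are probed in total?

4

716 hashes to 11; slot 11 is free -> place at 11.
526 hashes to 12; slot 12 is free -> place at 12.
158 hashes to 10; slot 10 is free -> place at 10.
237 hashes to 12, h2=14; 12 taken -> place at 9.
754 hashes to 4; slot 4 is free -> place at 4.
264 hashes to 3; slot 3 is free -> place at 3.
671 hashes to 9, h2=16; 9 taken -> place at 8.
139 hashes to 5; slot 5 is free -> place at 5.
736 hashes to 10, h2=1; 10,11,12 taken -> place at 13.
303 hashes to 7; slot 7 is free -> place at 7.
430 hashes to 10, h2=15; 10,8 taken -> place at 6.
243 hashes to 10, h2=4; 10 taken -> place at 14.
Table: [∅, ∅, ∅, 264, 754, 139, 430, 303, 671, 237, 158, 716, 526, 736, 243, ∅, ∅]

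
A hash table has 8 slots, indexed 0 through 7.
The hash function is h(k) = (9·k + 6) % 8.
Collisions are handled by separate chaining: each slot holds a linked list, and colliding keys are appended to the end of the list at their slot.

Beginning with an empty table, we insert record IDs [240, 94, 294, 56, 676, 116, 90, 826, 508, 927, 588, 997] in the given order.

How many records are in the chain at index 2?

4

240 -> bucket 6
94 -> bucket 4
294 -> bucket 4 (collision)
56 -> bucket 6 (collision)
676 -> bucket 2
116 -> bucket 2 (collision)
90 -> bucket 0
826 -> bucket 0 (collision)
508 -> bucket 2 (collision)
927 -> bucket 5
588 -> bucket 2 (collision)
997 -> bucket 3
Final buckets:
0: 90 -> 826
1: .
2: 676 -> 116 -> 508 -> 588
3: 997
4: 94 -> 294
5: 927
6: 240 -> 56
7: .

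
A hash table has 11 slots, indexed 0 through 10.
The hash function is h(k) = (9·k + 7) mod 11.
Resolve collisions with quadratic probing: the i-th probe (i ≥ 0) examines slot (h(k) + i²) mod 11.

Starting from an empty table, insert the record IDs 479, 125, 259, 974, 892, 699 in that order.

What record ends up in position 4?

974

479 hashes to 6; slot 6 is free => place at 6.
125 hashes to 10; slot 10 is free => place at 10.
259 hashes to 6; 6 taken => place at 7.
974 hashes to 6; 6,7,10 taken => place at 4.
892 hashes to 5; slot 5 is free => place at 5.
699 hashes to 6; 6,7,10,4 taken => place at 0.
Table: [699, _, _, _, 974, 892, 479, 259, _, _, 125]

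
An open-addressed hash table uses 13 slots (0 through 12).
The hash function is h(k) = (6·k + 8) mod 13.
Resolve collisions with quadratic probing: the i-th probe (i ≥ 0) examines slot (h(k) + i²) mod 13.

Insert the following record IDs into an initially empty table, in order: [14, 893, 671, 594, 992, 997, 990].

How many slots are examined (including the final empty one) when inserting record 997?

5

14: h=1 → slot 1
893: h=10 → slot 10
671: h=4 → slot 4
594: h=10, probe 10,11 → slot 11
992: h=6 → slot 6
997: h=10, probe 10,11,1,6,0 → slot 0
990: h=7 → slot 7
Table: [997, 14, ∅, ∅, 671, ∅, 992, 990, ∅, ∅, 893, 594, ∅]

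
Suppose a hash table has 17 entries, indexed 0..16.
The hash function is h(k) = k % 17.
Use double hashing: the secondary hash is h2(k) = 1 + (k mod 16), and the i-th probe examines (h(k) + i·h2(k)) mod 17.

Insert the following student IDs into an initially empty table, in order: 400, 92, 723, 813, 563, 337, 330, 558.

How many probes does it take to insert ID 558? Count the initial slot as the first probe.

400 hashes to 9; slot 9 is free → place at 9.
92 hashes to 7; slot 7 is free → place at 7.
723 hashes to 9, h2=4; 9 taken → place at 13.
813 hashes to 14; slot 14 is free → place at 14.
563 hashes to 2; slot 2 is free → place at 2.
337 hashes to 14, h2=2; 14 taken → place at 16.
330 hashes to 7, h2=11; 7 taken → place at 1.
558 hashes to 14, h2=15; 14 taken → place at 12.
Table: [-, 330, 563, -, -, -, -, 92, -, 400, -, -, 558, 723, 813, -, 337]

2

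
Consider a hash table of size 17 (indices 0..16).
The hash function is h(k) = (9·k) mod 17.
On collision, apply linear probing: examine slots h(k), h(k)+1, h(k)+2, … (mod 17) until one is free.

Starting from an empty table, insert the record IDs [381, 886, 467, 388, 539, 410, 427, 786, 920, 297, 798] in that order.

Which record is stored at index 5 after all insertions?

381: h=12 → slot 12
886: h=1 → slot 1
467: h=4 → slot 4
388: h=7 → slot 7
539: h=6 → slot 6
410: h=1, probe 1,2 → slot 2
427: h=1, probe 1,2,3 → slot 3
786: h=2, probe 2,3,4,5 → slot 5
920: h=1, probe 1,2,3,4,5,6,7,8 → slot 8
297: h=4, probe 4,5,6,7,8,9 → slot 9
798: h=8, probe 8,9,10 → slot 10
Table: [., 886, 410, 427, 467, 786, 539, 388, 920, 297, 798, ., 381, ., ., ., .]

786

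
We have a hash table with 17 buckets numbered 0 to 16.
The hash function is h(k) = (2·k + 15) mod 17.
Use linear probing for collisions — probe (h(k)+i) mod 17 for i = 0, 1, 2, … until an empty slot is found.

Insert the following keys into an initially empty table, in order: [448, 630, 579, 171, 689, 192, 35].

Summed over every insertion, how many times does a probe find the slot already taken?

448: h=10 → slot 10
630: h=0 → slot 0
579: h=0, probe 0,1 → slot 1
171: h=0, probe 0,1,2 → slot 2
689: h=16 → slot 16
192: h=8 → slot 8
35: h=0, probe 0,1,2,3 → slot 3
Table: [630, 579, 171, 35, ., ., ., ., 192, ., 448, ., ., ., ., ., 689]

6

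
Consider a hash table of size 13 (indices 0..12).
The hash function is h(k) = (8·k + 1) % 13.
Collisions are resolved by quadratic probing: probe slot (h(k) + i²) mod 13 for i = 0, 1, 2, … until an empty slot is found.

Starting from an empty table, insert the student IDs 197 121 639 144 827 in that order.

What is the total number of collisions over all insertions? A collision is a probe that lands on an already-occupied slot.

1

197 hashes to 4; slot 4 is free => place at 4.
121 hashes to 7; slot 7 is free => place at 7.
639 hashes to 4; 4 taken => place at 5.
144 hashes to 9; slot 9 is free => place at 9.
827 hashes to 0; slot 0 is free => place at 0.
Table: [827, ∅, ∅, ∅, 197, 639, ∅, 121, ∅, 144, ∅, ∅, ∅]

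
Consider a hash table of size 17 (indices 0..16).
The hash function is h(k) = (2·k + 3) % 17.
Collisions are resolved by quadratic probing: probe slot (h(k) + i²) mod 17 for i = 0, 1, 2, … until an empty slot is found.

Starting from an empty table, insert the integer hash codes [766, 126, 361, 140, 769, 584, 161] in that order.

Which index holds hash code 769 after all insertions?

15

Insert 766: h=5, slot 5 empty → index 5.
Insert 126: h=0, slot 0 empty → index 0.
Insert 361: h=11, slot 11 empty → index 11.
Insert 140: h=11, slot 11 occupied → index 12.
Insert 769: h=11, slots 11,12 occupied → index 15.
Insert 584: h=15, slot 15 occupied → index 16.
Insert 161: h=2, slot 2 empty → index 2.
Table: [126, ., 161, ., ., 766, ., ., ., ., ., 361, 140, ., ., 769, 584]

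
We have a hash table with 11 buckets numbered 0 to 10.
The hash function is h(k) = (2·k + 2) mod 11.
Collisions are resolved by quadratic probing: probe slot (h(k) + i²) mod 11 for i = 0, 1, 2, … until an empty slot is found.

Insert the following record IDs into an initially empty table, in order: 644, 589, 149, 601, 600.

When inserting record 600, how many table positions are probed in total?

4

Insert 644: h=3, slot 3 empty -> index 3.
Insert 589: h=3, slot 3 occupied -> index 4.
Insert 149: h=3, slots 3,4 occupied -> index 7.
Insert 601: h=5, slot 5 empty -> index 5.
Insert 600: h=3, slots 3,4,7 occupied -> index 1.
Table: [_, 600, _, 644, 589, 601, _, 149, _, _, _]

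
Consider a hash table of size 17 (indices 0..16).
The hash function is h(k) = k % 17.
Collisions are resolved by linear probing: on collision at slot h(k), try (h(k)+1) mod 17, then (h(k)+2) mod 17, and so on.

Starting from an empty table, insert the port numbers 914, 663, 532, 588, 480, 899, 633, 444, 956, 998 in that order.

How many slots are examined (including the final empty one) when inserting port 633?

3

914 hashes to 13; slot 13 is free -> place at 13.
663 hashes to 0; slot 0 is free -> place at 0.
532 hashes to 5; slot 5 is free -> place at 5.
588 hashes to 10; slot 10 is free -> place at 10.
480 hashes to 4; slot 4 is free -> place at 4.
899 hashes to 15; slot 15 is free -> place at 15.
633 hashes to 4; 4,5 taken -> place at 6.
444 hashes to 2; slot 2 is free -> place at 2.
956 hashes to 4; 4,5,6 taken -> place at 7.
998 hashes to 12; slot 12 is free -> place at 12.
Table: [663, -, 444, -, 480, 532, 633, 956, -, -, 588, -, 998, 914, -, 899, -]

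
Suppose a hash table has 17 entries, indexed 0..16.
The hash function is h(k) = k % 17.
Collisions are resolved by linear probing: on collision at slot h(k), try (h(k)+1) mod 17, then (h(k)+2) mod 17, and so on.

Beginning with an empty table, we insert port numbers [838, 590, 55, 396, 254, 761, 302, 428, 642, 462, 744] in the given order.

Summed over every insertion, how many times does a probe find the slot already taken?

12

Insert 838: h=5, slot 5 empty -> index 5.
Insert 590: h=12, slot 12 empty -> index 12.
Insert 55: h=4, slot 4 empty -> index 4.
Insert 396: h=5, slot 5 occupied -> index 6.
Insert 254: h=16, slot 16 empty -> index 16.
Insert 761: h=13, slot 13 empty -> index 13.
Insert 302: h=13, slot 13 occupied -> index 14.
Insert 428: h=3, slot 3 empty -> index 3.
Insert 642: h=13, slots 13,14 occupied -> index 15.
Insert 462: h=3, slots 3,4,5,6 occupied -> index 7.
Insert 744: h=13, slots 13,14,15,16 occupied -> index 0.
Table: [744, —, —, 428, 55, 838, 396, 462, —, —, —, —, 590, 761, 302, 642, 254]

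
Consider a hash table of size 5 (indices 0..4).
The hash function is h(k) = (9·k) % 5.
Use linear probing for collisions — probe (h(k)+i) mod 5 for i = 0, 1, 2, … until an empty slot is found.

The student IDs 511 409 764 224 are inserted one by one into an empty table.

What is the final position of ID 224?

Insert 511: h=4, slot 4 empty => index 4.
Insert 409: h=1, slot 1 empty => index 1.
Insert 764: h=1, slot 1 occupied => index 2.
Insert 224: h=1, slots 1,2 occupied => index 3.
Table: [_, 409, 764, 224, 511]

3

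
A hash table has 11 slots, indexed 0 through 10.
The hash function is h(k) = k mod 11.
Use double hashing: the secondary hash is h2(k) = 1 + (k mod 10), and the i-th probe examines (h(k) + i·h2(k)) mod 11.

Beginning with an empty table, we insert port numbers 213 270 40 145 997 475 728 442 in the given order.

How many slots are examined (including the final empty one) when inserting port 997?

3

Insert 213: h=4, slot 4 empty -> index 4.
Insert 270: h=6, slot 6 empty -> index 6.
Insert 40: h=7, slot 7 empty -> index 7.
Insert 145: h=2, slot 2 empty -> index 2.
Insert 997: h=7, h2=8, slots 7,4 occupied -> index 1.
Insert 475: h=2, h2=6, slot 2 occupied -> index 8.
Insert 728: h=2, h2=9, slot 2 occupied -> index 0.
Insert 442: h=2, h2=3, slot 2 occupied -> index 5.
Table: [728, 997, 145, -, 213, 442, 270, 40, 475, -, -]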